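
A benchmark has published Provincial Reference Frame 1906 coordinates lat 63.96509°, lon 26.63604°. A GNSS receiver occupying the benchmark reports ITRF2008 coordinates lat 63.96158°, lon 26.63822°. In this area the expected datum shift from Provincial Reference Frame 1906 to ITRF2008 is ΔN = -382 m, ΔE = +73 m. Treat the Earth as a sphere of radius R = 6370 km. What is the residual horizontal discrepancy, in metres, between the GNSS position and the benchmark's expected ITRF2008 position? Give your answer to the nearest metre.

34 m

Observed coordinate differences: Δφ = -0.00351°, Δλ = +0.00218°.
Converting to metres (1° lat = 111177 m, cos φ = 0.438919): observed ΔN = -390.2 m, observed ΔE = 106.4 m.
Subtracting the expected shift leaves a residual of -390.2 − (-382) = -8.2 m north and 106.4 − (73) = 33.4 m east.
Residual distance = √((-8.2)² + 33.4²) = 34.4 m.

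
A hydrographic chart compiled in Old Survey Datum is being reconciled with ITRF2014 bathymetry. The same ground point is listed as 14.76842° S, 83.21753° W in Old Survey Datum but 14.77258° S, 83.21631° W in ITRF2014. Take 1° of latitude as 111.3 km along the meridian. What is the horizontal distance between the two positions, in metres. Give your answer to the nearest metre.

481 m

Δφ = -14.77258° − -14.76842° = -0.00416°; Δλ = -83.21631° − -83.21753° = +0.00122°.
ΔN = Δφ × 111300 = -463.0 m; ΔE = Δλ × 111300 × cos(-14.76842°) = +0.00122 × 111300 × 0.966964 = 131.3 m.
Distance = √(ΔE² + ΔN²) = √(131.3² + (-463.0)²) = 481.3 m.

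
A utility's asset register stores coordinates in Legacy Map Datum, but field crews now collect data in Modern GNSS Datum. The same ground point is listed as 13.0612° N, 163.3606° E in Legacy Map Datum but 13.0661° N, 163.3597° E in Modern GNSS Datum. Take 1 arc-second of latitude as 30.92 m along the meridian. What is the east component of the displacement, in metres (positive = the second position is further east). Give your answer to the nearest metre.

Δφ = 13.0661° − 13.0612° = +0.0049°; Δλ = 163.3597° − 163.3606° = -0.0009°.
1° of latitude = 3600 × 30.92 = 111312 m.
ΔN = Δφ × 111312 = 545.4 m; ΔE = Δλ × 111312 × cos(13.0612°) = -0.0009 × 111312 × 0.974129 = -97.6 m.

ΔE = -98 m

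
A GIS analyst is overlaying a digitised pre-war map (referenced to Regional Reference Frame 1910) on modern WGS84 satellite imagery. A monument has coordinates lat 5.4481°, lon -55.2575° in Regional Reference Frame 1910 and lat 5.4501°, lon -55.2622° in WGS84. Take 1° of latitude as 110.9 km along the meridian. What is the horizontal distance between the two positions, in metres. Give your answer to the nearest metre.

564 m

Δφ = 5.4501° − 5.4481° = +0.0020°; Δλ = -55.2622° − -55.2575° = -0.0047°.
ΔN = Δφ × 110900 = 221.8 m; ΔE = Δλ × 110900 × cos(5.4481°) = -0.0047 × 110900 × 0.995483 = -518.9 m.
Distance = √(ΔE² + ΔN²) = √((-518.9)² + 221.8²) = 564.3 m.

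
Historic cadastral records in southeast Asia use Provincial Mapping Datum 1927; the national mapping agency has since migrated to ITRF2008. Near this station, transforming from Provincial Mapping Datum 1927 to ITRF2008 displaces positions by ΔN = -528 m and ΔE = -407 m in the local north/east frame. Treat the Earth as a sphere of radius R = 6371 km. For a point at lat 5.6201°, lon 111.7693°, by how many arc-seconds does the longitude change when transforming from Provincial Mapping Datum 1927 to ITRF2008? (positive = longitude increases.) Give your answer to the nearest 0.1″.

At latitude 5.6201°, cos φ = 0.995193.
One radian of longitude at latitude φ spans R cos φ, so Δλ = ΔE / (R cos φ) = -407.0 / (6371000 × 0.995193) = -6.4192e-05 rad = -13.241″.

Δλ = -13.2″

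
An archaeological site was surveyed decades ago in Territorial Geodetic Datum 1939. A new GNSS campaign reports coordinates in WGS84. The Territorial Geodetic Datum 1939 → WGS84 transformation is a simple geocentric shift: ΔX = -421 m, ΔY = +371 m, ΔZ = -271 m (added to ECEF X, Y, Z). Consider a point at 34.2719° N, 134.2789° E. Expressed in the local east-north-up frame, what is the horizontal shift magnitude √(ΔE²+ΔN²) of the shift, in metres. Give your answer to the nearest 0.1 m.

The local east axis at (φ, λ) is (−sin λ, cos λ, 0), so ΔE = −sin(134.2789°)·(-421) + cos(134.2789°)·371 = 42.40 m.
The local north axis is (−sin φ cos λ, −sin φ sin λ, cos φ), giving ΔN = -165.514 − 149.575 − 223.948 = -539.04 m.
Horizontal magnitude = √(ΔE² + ΔN²) = √(42.40² + (-539.04)²) = 540.70 m.

540.7 m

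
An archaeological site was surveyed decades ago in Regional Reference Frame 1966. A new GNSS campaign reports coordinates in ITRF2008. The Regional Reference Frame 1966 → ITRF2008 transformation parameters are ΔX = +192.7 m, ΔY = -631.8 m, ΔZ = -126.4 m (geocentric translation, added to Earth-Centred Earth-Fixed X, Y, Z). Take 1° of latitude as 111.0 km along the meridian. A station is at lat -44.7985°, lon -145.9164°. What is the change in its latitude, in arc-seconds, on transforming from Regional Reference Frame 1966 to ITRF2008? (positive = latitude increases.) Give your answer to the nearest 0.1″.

sin φ = -0.704616, cos φ = 0.709589, sin λ = -0.560402, cos λ = -0.828221.
North component: ΔN = −sin φ cos λ·ΔX − sin φ sin λ·ΔY + cos φ·ΔZ = −(-0.704616)(-0.828221)(192.7) − (-0.704616)(-0.560402)(-631.8) + (0.709589)(-126.4) = 47.33 m.
1° of latitude spans 111000 m, so Δφ = 47.33 / 111000 × 3600 = 1.535″.

Δφ = 1.5″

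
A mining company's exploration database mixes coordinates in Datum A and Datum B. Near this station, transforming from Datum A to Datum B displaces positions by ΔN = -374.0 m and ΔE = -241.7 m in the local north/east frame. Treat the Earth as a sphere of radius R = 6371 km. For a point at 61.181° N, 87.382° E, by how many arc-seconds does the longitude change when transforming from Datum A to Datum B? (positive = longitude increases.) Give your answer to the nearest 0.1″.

At latitude 61.181°, cos φ = 0.482044.
One radian of longitude at latitude φ spans R cos φ, so Δλ = ΔE / (R cos φ) = -241.7 / (6371000 × 0.482044) = -7.8701e-05 rad = -16.233″.

Δλ = -16.2″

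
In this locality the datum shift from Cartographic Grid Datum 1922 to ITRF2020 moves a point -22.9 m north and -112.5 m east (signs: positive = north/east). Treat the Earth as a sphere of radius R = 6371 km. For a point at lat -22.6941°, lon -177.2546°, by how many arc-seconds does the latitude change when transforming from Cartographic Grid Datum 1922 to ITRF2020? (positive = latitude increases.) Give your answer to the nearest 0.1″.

On a sphere of radius R, 1 rad of latitude = R, so Δφ = ΔN / R = -22.9 / 6371000 = -3.5944e-06 rad = -0.741″.

Δφ = -0.7″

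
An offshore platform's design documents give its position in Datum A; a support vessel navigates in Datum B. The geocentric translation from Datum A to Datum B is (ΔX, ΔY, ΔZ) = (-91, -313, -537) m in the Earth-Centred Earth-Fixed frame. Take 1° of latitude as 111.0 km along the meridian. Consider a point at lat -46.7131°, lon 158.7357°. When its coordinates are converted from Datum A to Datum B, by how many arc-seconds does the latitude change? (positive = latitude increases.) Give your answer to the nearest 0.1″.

sin φ = -0.727930, cos φ = 0.685652, sin λ = 0.362671, cos λ = -0.931917.
North component: ΔN = −sin φ cos λ·ΔX − sin φ sin λ·ΔY + cos φ·ΔZ = −(-0.727930)(-0.931917)(-91) − (-0.727930)(0.362671)(-313) + (0.685652)(-537) = -389.09 m.
1° of latitude spans 111000 m, so Δφ = -389.09 / 111000 × 3600 = -12.619″.

Δφ = -12.6″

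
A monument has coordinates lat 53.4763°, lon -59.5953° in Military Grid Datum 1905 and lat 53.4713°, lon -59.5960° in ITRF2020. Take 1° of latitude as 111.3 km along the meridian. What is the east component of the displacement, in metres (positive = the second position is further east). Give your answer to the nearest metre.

ΔE = -46 m

Δφ = 53.4713° − 53.4763° = -0.0050°; Δλ = -59.5960° − -59.5953° = -0.0007°.
ΔN = Δφ × 111300 = -556.5 m; ΔE = Δλ × 111300 × cos(53.4763°) = -0.0007 × 111300 × 0.595155 = -46.4 m.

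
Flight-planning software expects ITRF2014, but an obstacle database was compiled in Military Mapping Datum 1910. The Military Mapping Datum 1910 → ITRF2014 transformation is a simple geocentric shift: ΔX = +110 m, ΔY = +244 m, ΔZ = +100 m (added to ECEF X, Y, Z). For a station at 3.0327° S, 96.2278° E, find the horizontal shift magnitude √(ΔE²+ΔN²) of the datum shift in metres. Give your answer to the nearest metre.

176 m

The local east axis at (φ, λ) is (−sin λ, cos λ, 0), so ΔE = −sin(96.2278°)·110 + cos(96.2278°)·244 = -135.82 m.
The local north axis is (−sin φ cos λ, −sin φ sin λ, cos φ), giving ΔN = -0.631 + 12.833 + 99.860 = 112.06 m.
Horizontal magnitude = √(ΔE² + ΔN²) = √((-135.82)² + 112.06²) = 176.08 m.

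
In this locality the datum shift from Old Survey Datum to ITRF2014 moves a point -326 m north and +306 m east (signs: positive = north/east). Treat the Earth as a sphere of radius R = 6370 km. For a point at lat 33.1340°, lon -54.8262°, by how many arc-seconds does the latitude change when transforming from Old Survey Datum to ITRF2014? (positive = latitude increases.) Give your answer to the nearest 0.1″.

On a sphere of radius R, 1 rad of latitude = R, so Δφ = ΔN / R = -326.0 / 6370000 = -5.1177e-05 rad = -10.556″.

Δφ = -10.6″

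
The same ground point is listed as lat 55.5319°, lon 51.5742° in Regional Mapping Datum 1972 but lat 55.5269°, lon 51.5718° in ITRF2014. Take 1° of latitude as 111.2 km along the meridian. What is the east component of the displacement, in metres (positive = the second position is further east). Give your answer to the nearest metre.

Δφ = 55.5269° − 55.5319° = -0.0050°; Δλ = 51.5718° − 51.5742° = -0.0024°.
ΔN = Δφ × 111200 = -556.0 m; ΔE = Δλ × 111200 × cos(55.5319°) = -0.0024 × 111200 × 0.565947 = -151.0 m.

ΔE = -151 m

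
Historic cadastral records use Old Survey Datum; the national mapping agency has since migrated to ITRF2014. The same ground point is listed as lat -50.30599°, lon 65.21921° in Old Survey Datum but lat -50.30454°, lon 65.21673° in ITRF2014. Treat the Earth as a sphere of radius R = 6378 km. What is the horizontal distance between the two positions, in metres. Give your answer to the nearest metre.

Δφ = -50.30454° − -50.30599° = +0.00145°; Δλ = 65.21673° − 65.21921° = -0.00248°.
1° along a meridian = πR/180 = 111317 m.
ΔN = Δφ × 111317 = 161.4 m; ΔE = Δλ × 111317 × cos(-50.30599°) = -0.00248 × 111317 × 0.638687 = -176.3 m.
Distance = √(ΔE² + ΔN²) = √((-176.3)² + 161.4²) = 239.0 m.

239 m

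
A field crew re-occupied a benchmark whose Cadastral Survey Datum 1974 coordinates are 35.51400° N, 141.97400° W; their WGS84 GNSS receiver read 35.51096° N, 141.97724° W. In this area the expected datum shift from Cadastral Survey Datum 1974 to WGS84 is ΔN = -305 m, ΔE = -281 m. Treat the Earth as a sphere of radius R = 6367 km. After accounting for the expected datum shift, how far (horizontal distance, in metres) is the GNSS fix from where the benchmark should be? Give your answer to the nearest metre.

35 m

Observed coordinate differences: Δφ = -0.00304°, Δλ = -0.00324°.
Converting to metres (1° lat = 111125 m, cos φ = 0.813974): observed ΔN = -337.8 m, observed ΔE = -293.1 m.
Subtracting the expected shift leaves a residual of -337.8 − (-305) = -32.8 m north and -293.1 − (-281) = -12.1 m east.
Residual distance = √((-32.8)² + (-12.1)²) = 35.0 m.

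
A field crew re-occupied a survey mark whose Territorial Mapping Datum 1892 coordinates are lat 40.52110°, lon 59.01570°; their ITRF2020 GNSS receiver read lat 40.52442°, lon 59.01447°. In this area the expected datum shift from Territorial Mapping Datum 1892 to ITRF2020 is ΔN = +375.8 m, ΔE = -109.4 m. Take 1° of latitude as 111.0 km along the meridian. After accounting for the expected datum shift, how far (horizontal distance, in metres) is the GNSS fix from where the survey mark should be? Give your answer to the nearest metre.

9 m

Observed coordinate differences: Δφ = +0.00332°, Δλ = -0.00123°.
Converting to metres (1° lat = 111000 m, cos φ = 0.760167): observed ΔN = 368.5 m, observed ΔE = -103.8 m.
Subtracting the expected shift leaves a residual of 368.5 − (375.8) = -7.3 m north and -103.8 − (-109.4) = 5.6 m east.
Residual distance = √((-7.3)² + 5.6²) = 9.2 m.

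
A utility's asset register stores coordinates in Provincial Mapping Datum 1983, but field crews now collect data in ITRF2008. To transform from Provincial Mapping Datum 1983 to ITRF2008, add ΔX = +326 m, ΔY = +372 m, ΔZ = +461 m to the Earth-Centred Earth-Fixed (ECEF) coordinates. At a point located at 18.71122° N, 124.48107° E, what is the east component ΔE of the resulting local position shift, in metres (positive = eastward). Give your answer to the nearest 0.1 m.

The local east axis at (φ, λ) is (−sin λ, cos λ, 0), so ΔE = −sin(124.48107°)·326 + cos(124.48107°)·372 = -479.33 m.

ΔE = -479.3 m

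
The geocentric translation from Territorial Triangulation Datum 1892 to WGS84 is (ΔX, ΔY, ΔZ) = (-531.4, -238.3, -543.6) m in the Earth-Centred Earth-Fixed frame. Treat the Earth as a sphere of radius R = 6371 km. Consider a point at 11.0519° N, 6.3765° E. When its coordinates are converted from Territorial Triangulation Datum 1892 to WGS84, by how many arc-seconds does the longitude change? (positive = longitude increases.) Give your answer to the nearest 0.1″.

sin φ = 0.191698, cos φ = 0.981454, sin λ = 0.111061, cos λ = 0.993814.
East component: ΔE = −sin λ·ΔX + cos λ·ΔY = −(0.111061)(-531.4) + (0.993814)(-238.3) = -177.81 m.
1° of latitude spans πR/180 = 111195 m; at latitude φ, 1° of longitude spans that × cos φ = 109132.7 m, so Δλ = -177.81 / 109132.7 × 3600 = -5.865″.

Δλ = -5.9″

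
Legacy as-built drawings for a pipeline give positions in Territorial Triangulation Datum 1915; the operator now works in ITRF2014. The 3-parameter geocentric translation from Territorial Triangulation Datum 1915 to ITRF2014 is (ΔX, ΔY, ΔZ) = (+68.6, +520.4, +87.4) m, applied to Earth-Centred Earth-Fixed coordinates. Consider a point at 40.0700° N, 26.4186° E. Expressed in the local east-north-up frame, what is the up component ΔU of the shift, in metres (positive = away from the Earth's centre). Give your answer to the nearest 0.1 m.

At φ = 40.0700°, λ = 26.4186°: sin φ = 0.643723, cos φ = 0.765259, sin λ = 0.444926, cos λ = 0.895567.
ΔU = cos φ cos λ·ΔX + cos φ sin λ·ΔY + sin φ·ΔZ = (0.765259)(0.895567)(68.6) + (0.765259)(0.444926)(520.4) + (0.643723)(87.4) = 280.46 m.

ΔU = 280.5 m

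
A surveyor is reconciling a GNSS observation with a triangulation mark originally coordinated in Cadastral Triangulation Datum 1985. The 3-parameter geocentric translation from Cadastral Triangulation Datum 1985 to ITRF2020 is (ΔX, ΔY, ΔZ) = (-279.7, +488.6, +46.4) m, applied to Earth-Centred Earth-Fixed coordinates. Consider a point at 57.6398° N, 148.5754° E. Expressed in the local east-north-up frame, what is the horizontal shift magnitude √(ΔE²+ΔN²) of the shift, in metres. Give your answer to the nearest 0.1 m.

476.6 m

At φ = 57.6398°, λ = 148.5754°: sin φ = 0.844700, cos φ = 0.535240, sin λ = 0.521376, cos λ = -0.853327.
ΔE = −sin λ·ΔX + cos λ·ΔY = −(0.521376)·(-279.7) + (-0.853327)·(488.6) = -271.11 m.
ΔN = −sin φ cos λ·ΔX − sin φ sin λ·ΔY + cos φ·ΔZ = −(0.844700)(-0.853327)(-279.7) − (0.844700)(0.521376)(488.6) + (0.535240)(46.4) = -391.96 m.
Horizontal magnitude = √(ΔE² + ΔN²) = √((-271.11)² + (-391.96)²) = 476.58 m.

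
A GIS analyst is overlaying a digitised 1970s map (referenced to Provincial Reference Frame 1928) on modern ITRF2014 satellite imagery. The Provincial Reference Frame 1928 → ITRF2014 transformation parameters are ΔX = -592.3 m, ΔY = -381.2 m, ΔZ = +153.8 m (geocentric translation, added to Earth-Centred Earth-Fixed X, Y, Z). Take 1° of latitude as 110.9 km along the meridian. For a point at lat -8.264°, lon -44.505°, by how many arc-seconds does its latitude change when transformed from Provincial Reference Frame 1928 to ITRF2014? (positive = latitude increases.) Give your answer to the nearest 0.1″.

sin φ = -0.143734, cos φ = 0.989616, sin λ = -0.700972, cos λ = 0.713189.
North component: ΔN = −sin φ cos λ·ΔX − sin φ sin λ·ΔY + cos φ·ΔZ = −(-0.143734)(0.713189)(-592.3) − (-0.143734)(-0.700972)(-381.2) + (0.989616)(153.8) = 129.89 m.
1° of latitude spans 110900 m, so Δφ = 129.89 / 110900 × 3600 = 4.217″.

Δφ = 4.2″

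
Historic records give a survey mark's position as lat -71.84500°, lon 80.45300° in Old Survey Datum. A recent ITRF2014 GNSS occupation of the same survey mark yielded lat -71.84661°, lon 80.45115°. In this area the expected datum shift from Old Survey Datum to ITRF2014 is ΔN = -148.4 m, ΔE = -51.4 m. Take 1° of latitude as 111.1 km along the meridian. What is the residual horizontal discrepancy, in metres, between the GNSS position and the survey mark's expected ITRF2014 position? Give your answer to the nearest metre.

33 m

Observed coordinate differences: Δφ = -0.00161°, Δλ = -0.00185°.
Converting to metres (1° lat = 111100 m, cos φ = 0.311589): observed ΔN = -178.9 m, observed ΔE = -64.0 m.
Subtracting the expected shift leaves a residual of -178.9 − (-148.4) = -30.5 m north and -64.0 − (-51.4) = -12.6 m east.
Residual distance = √((-30.5)² + (-12.6)²) = 33.0 m.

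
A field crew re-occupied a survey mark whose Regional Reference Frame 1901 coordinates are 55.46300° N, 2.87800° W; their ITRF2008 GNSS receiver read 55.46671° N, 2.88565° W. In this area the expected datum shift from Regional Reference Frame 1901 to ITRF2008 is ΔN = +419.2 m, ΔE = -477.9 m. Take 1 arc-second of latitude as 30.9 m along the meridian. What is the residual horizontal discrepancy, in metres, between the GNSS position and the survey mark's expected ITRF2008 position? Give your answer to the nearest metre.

8 m

Observed coordinate differences: Δφ = +0.00371°, Δλ = -0.00765°.
Converting to metres (1° lat = 111240 m, cos φ = 0.566938): observed ΔN = 412.7 m, observed ΔE = -482.5 m.
Subtracting the expected shift leaves a residual of 412.7 − (419.2) = -6.5 m north and -482.5 − (-477.9) = -4.6 m east.
Residual distance = √((-6.5)² + (-4.6)²) = 7.9 m.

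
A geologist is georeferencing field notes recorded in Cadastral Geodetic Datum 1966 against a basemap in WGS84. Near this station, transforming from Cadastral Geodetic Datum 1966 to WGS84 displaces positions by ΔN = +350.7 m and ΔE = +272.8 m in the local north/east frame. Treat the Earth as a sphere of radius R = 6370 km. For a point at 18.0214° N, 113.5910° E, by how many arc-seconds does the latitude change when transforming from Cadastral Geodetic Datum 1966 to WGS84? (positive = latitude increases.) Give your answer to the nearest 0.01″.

Δφ = 11.36″

On a sphere of radius R, 1 rad of latitude = R, so Δφ = ΔN / R = 350.7 / 6370000 = 5.5055e-05 rad = 11.356″.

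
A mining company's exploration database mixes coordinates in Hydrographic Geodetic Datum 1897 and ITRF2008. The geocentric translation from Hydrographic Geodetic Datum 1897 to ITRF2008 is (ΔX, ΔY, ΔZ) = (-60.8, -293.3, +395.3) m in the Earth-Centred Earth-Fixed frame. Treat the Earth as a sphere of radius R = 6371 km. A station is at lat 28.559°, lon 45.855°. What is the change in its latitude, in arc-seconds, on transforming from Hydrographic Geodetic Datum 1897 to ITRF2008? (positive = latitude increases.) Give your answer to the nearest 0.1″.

Δφ = 15.2″

sin φ = 0.478063, cos φ = 0.878325, sin λ = 0.717580, cos λ = 0.696477.
North component: ΔN = −sin φ cos λ·ΔX − sin φ sin λ·ΔY + cos φ·ΔZ = −(0.478063)(0.696477)(-60.8) − (0.478063)(0.717580)(-293.3) + (0.878325)(395.3) = 468.06 m.
1° of latitude spans πR/180 = 111195 m, so Δφ = 468.06 / 111195 × 3600 = 15.154″.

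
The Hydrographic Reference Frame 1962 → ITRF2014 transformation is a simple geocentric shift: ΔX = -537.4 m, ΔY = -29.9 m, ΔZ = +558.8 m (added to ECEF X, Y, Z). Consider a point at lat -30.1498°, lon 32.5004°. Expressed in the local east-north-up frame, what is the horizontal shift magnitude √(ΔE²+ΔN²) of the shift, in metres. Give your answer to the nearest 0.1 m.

361.5 m

At φ = -30.1498°, λ = 32.5004°: sin φ = -0.502263, cos φ = 0.864715, sin λ = 0.537305, cos λ = 0.843388.
ΔE = −sin λ·ΔX + cos λ·ΔY = −(0.537305)·(-537.4) + (0.843388)·(-29.9) = 263.53 m.
ΔN = −sin φ cos λ·ΔX − sin φ sin λ·ΔY + cos φ·ΔZ = −(-0.502263)(0.843388)(-537.4) − (-0.502263)(0.537305)(-29.9) + (0.864715)(558.8) = 247.49 m.
Horizontal magnitude = √(ΔE² + ΔN²) = √(263.53² + 247.49²) = 361.52 m.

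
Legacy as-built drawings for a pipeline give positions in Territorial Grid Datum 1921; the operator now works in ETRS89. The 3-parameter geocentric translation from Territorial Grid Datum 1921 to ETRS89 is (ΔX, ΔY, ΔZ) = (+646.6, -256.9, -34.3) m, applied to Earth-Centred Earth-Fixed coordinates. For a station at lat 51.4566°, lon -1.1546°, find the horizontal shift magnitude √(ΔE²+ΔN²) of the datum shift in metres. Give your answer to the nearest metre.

The local east axis at (φ, λ) is (−sin λ, cos λ, 0), so ΔE = −sin(-1.1546°)·646.6 + cos(-1.1546°)·(-256.9) = -243.82 m.
The local north axis is (−sin φ cos λ, −sin φ sin λ, cos φ), giving ΔN = -505.627 − 4.049 − 21.373 = -531.05 m.
Horizontal magnitude = √(ΔE² + ΔN²) = √((-243.82)² + (-531.05)²) = 584.35 m.

584 m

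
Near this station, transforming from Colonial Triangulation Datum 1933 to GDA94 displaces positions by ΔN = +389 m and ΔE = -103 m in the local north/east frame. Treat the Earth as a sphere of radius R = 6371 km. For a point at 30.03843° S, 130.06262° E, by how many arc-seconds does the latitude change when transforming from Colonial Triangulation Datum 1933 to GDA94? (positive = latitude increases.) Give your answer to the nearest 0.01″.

Δφ = 12.59″

On a sphere of radius R, 1 rad of latitude = R, so Δφ = ΔN / R = 389.0 / 6371000 = 6.1058e-05 rad = 12.594″.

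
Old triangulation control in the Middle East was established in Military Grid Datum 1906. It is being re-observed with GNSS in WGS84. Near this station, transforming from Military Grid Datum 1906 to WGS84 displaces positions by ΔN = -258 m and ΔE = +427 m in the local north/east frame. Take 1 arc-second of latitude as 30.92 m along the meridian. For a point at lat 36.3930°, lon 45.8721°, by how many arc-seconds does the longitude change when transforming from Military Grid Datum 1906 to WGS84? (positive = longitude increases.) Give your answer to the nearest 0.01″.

Δλ = 17.16″

At latitude 36.3930°, cos φ = 0.804966.
1″ of longitude at this latitude = 30.92 × cos φ = 24.8896 m, so Δλ = 427.0 / 24.8896 = 17.156″.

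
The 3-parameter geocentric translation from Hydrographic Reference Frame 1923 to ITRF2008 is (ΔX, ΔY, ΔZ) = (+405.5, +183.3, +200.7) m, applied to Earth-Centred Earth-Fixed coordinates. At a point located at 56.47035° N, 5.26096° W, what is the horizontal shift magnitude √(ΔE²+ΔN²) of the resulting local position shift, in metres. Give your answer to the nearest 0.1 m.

305.1 m

The local east axis at (φ, λ) is (−sin λ, cos λ, 0), so ΔE = −sin(-5.26096°)·405.5 + cos(-5.26096°)·183.3 = 219.71 m.
The local north axis is (−sin φ cos λ, −sin φ sin λ, cos φ), giving ΔN = -336.601 + 14.010 + 110.860 = -211.73 m.
Horizontal magnitude = √(ΔE² + ΔN²) = √(219.71² + (-211.73)²) = 305.13 m.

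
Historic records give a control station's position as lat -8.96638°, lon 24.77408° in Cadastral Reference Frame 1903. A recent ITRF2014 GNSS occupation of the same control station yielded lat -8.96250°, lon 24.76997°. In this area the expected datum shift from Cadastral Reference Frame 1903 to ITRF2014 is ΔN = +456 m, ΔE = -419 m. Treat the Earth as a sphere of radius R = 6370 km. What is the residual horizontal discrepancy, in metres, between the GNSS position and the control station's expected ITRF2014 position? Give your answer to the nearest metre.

Observed coordinate differences: Δφ = +0.00388°, Δλ = -0.00411°.
Converting to metres (1° lat = 111177 m, cos φ = 0.987780): observed ΔN = 431.4 m, observed ΔE = -451.4 m.
Subtracting the expected shift leaves a residual of 431.4 − (456) = -24.6 m north and -451.4 − (-419) = -32.4 m east.
Residual distance = √((-24.6)² + (-32.4)²) = 40.7 m.

41 m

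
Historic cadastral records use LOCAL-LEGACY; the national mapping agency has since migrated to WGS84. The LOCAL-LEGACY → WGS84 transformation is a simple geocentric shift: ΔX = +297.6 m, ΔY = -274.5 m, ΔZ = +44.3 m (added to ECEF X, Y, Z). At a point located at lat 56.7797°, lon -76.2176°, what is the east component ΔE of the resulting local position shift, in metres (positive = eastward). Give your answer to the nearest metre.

The local east axis at (φ, λ) is (−sin λ, cos λ, 0), so ΔE = −sin(-76.2176°)·297.6 + cos(-76.2176°)·(-274.5) = 223.64 m.

ΔE = 224 m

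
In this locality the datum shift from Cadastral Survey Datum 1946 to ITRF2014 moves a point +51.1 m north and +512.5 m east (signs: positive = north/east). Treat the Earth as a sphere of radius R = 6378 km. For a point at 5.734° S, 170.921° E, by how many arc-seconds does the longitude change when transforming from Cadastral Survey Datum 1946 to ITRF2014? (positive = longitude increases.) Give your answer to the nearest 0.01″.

At latitude -5.734°, cos φ = 0.994996.
One radian of longitude at latitude φ spans R cos φ, so Δλ = ΔE / (R cos φ) = 512.5 / (6378000 × 0.994996) = 8.0758e-05 rad = 16.658″.

Δλ = 16.66″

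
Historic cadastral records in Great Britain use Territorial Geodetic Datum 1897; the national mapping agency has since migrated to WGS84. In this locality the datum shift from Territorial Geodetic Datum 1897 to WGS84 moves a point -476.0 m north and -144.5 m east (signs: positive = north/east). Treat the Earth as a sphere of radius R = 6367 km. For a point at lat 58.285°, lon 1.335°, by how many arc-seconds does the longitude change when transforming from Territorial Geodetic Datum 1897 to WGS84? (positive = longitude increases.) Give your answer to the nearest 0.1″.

At latitude 58.285°, cos φ = 0.525694.
One radian of longitude at latitude φ spans R cos φ, so Δλ = ΔE / (R cos φ) = -144.5 / (6367000 × 0.525694) = -4.3172e-05 rad = -8.905″.

Δλ = -8.9″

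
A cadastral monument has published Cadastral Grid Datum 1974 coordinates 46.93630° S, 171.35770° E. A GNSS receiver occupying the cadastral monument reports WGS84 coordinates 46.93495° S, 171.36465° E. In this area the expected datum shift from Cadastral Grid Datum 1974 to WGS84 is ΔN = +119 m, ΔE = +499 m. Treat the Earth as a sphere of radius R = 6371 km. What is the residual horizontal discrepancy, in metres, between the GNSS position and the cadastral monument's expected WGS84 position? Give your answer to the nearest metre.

42 m

Observed coordinate differences: Δφ = +0.00135°, Δλ = +0.00695°.
Converting to metres (1° lat = 111195 m, cos φ = 0.682811): observed ΔN = 150.1 m, observed ΔE = 527.7 m.
Subtracting the expected shift leaves a residual of 150.1 − (119) = 31.1 m north and 527.7 − (499) = 28.7 m east.
Residual distance = √(31.1² + 28.7²) = 42.3 m.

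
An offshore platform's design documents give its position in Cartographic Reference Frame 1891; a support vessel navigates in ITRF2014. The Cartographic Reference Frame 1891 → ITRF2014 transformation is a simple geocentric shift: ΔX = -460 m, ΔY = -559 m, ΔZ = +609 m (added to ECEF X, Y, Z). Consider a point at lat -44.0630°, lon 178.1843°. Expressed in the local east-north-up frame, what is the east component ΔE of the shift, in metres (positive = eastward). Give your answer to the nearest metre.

ΔE = 573 m

At φ = -44.0630°, λ = 178.1843°: sin φ = -0.695449, cos φ = 0.718576, sin λ = 0.031685, cos λ = -0.999498.
ΔE = −sin λ·ΔX + cos λ·ΔY = −(0.031685)·(-460) + (-0.999498)·(-559) = 573.29 m.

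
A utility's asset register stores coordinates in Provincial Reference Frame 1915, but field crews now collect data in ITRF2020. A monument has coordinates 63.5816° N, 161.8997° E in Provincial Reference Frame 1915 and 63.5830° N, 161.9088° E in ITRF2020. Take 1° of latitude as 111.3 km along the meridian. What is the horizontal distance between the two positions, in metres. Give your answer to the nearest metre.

Δφ = 63.5830° − 63.5816° = +0.0014°; Δλ = 161.9088° − 161.8997° = +0.0091°.
ΔN = Δφ × 111300 = 155.8 m; ΔE = Δλ × 111300 × cos(63.5816°) = +0.0091 × 111300 × 0.444923 = 450.6 m.
Distance = √(ΔE² + ΔN²) = √(450.6² + 155.8²) = 476.8 m.

477 m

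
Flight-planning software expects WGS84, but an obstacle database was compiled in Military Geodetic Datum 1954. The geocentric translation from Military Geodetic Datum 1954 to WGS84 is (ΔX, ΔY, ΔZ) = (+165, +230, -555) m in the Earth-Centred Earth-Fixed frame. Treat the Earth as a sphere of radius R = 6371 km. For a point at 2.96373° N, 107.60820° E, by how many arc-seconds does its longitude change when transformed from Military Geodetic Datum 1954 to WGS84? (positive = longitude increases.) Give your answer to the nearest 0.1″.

sin φ = 0.051704, cos φ = 0.998662, sin λ = 0.953147, cos λ = -0.302506.
East component: ΔE = −sin λ·ΔX + cos λ·ΔY = −(0.953147)(165) + (-0.302506)(230) = -226.85 m.
1° of latitude spans πR/180 = 111195 m; at latitude φ, 1° of longitude spans that × cos φ = 111046.2 m, so Δλ = -226.85 / 111046.2 × 3600 = -7.354″.

Δλ = -7.4″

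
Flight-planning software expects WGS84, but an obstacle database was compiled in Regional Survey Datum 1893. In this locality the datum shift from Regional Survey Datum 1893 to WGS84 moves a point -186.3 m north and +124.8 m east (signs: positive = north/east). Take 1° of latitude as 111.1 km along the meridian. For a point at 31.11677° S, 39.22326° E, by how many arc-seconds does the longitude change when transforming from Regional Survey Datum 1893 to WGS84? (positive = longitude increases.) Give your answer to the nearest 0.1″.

At latitude -31.11677°, cos φ = 0.856116.
1° of longitude at this latitude = 111.1 × cos φ = 95.11 km, so Δλ = 124.8 / 95114.5 = 0.0013121° = 4.724″.

Δλ = 4.7″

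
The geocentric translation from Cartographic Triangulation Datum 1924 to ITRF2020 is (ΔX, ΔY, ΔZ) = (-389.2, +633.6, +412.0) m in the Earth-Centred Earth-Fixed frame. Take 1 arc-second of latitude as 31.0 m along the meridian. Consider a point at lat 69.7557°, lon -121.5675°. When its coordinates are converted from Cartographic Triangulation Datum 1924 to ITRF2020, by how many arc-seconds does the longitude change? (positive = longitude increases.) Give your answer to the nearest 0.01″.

Δλ = -61.84″

sin φ = 0.938226, cos φ = 0.346024, sin λ = -0.852024, cos λ = -0.523503.
East component: ΔE = −sin λ·ΔX + cos λ·ΔY = −(-0.852024)(-389.2) + (-0.523503)(633.6) = -663.30 m.
1° of latitude spans 3600 × 31.00 = 111600 m; at latitude φ, 1° of longitude spans that × cos φ = 38616.2 m, so Δλ = -663.30 / 38616.2 × 3600 = -61.836″.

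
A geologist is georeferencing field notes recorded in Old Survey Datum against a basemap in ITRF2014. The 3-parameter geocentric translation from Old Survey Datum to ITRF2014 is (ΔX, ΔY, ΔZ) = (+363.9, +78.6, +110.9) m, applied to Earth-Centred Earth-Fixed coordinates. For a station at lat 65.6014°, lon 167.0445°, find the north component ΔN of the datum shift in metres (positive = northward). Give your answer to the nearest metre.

At φ = 65.6014°, λ = 167.0445°: sin φ = 0.910694, cos φ = 0.413082, sin λ = 0.224194, cos λ = -0.974544.
ΔN = −sin φ cos λ·ΔX − sin φ sin λ·ΔY + cos φ·ΔZ = −(0.910694)(-0.974544)(363.9) − (0.910694)(0.224194)(78.6) + (0.413082)(110.9) = 352.73 m.

ΔN = 353 m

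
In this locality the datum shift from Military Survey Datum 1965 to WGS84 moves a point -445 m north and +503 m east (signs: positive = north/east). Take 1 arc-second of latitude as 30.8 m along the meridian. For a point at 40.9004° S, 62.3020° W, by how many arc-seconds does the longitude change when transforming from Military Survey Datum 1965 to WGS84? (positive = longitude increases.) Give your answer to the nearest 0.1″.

At latitude -40.9004°, cos φ = 0.755849.
1″ of longitude at this latitude = 30.80 × cos φ = 23.2801 m, so Δλ = 503.0 / 23.2801 = 21.606″.

Δλ = 21.6″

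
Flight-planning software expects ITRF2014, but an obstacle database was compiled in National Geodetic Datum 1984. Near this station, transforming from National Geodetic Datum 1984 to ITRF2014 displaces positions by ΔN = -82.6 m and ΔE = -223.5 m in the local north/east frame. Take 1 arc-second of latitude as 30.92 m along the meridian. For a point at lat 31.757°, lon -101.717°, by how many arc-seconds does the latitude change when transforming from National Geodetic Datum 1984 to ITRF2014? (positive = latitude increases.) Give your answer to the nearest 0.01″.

1″ of latitude = 30.92 m, so Δφ = -82.6 / 30.92 = -2.671″.

Δφ = -2.67″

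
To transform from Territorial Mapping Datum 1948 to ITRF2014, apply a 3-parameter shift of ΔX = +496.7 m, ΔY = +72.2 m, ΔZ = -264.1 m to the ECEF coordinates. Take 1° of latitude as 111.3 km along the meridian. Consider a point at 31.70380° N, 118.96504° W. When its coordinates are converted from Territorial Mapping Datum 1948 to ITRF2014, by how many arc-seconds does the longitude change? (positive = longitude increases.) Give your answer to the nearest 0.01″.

sin φ = 0.525528, cos φ = 0.850776, sin λ = -0.874915, cos λ = -0.484276.
East component: ΔE = −sin λ·ΔX + cos λ·ΔY = −(-0.874915)(496.7) + (-0.484276)(72.2) = 399.61 m.
1° of latitude spans 111300 m; at latitude φ, 1° of longitude spans that × cos φ = 94691.4 m, so Δλ = 399.61 / 94691.4 × 3600 = 15.192″.

Δλ = 15.19″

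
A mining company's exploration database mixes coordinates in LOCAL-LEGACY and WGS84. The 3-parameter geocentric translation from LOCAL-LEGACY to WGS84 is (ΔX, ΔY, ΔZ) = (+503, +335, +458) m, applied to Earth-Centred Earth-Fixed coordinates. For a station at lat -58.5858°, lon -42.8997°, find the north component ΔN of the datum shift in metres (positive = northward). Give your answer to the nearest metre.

At φ = -58.5858°, λ = -42.8997°: sin φ = -0.853422, cos φ = 0.521221, sin λ = -0.680717, cos λ = 0.732546.
ΔN = −sin φ cos λ·ΔX − sin φ sin λ·ΔY + cos φ·ΔZ = −(-0.853422)(0.732546)(503) − (-0.853422)(-0.680717)(335) + (0.521221)(458) = 358.57 m.

ΔN = 359 m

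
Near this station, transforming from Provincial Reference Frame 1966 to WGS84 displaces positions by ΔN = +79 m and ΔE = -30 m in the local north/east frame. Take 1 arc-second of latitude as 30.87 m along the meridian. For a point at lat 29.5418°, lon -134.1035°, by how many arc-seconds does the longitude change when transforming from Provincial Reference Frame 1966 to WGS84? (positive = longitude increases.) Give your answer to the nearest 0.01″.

At latitude 29.5418°, cos φ = 0.869996.
1″ of longitude at this latitude = 30.87 × cos φ = 26.8568 m, so Δλ = -30.0 / 26.8568 = -1.117″.

Δλ = -1.12″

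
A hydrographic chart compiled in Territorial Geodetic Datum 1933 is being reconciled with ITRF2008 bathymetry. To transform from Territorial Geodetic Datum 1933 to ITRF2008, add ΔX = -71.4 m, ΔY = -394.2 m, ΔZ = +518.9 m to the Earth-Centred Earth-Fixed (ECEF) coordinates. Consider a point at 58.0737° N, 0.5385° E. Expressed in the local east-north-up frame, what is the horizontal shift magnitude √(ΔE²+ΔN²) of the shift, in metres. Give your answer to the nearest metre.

At φ = 58.0737°, λ = 0.5385°: sin φ = 0.848729, cos φ = 0.528828, sin λ = 0.009398, cos λ = 0.999956.
ΔE = −sin λ·ΔX + cos λ·ΔY = −(0.009398)·(-71.4) + (0.999956)·(-394.2) = -393.51 m.
ΔN = −sin φ cos λ·ΔX − sin φ sin λ·ΔY + cos φ·ΔZ = −(0.848729)(0.999956)(-71.4) − (0.848729)(0.009398)(-394.2) + (0.528828)(518.9) = 338.15 m.
Horizontal magnitude = √(ΔE² + ΔN²) = √((-393.51)² + 338.15²) = 518.84 m.

519 m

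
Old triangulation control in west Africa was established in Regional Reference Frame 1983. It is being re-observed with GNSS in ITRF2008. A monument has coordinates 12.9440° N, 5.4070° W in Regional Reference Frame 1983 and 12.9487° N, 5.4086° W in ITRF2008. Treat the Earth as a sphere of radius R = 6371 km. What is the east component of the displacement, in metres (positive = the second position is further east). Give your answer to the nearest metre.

Δφ = 12.9487° − 12.9440° = +0.0047°; Δλ = -5.4086° − -5.4070° = -0.0016°.
1° along a meridian = πR/180 = 111195 m.
ΔN = Δφ × 111195 = 522.6 m; ΔE = Δλ × 111195 × cos(12.9440°) = -0.0016 × 111195 × 0.974589 = -173.4 m.

ΔE = -173 m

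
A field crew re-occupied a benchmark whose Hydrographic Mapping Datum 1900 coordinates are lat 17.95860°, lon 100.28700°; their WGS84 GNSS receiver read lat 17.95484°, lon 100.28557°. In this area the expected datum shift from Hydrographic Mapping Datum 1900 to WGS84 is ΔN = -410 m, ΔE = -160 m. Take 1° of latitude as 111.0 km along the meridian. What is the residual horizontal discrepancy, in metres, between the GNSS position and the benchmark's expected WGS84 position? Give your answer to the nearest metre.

Observed coordinate differences: Δφ = -0.00376°, Δλ = -0.00143°.
Converting to metres (1° lat = 111000 m, cos φ = 0.951280): observed ΔN = -417.4 m, observed ΔE = -151.0 m.
Subtracting the expected shift leaves a residual of -417.4 − (-410) = -7.4 m north and -151.0 − (-160) = 9.0 m east.
Residual distance = √((-7.4)² + 9.0²) = 11.6 m.

12 m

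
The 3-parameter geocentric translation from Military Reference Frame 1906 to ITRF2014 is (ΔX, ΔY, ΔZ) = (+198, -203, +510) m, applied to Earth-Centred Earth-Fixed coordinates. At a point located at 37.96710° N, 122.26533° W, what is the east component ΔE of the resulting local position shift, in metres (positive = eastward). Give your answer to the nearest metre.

ΔE = 276 m

The local east axis at (φ, λ) is (−sin λ, cos λ, 0), so ΔE = −sin(-122.26533°)·198 + cos(-122.26533°)·(-203) = 275.80 m.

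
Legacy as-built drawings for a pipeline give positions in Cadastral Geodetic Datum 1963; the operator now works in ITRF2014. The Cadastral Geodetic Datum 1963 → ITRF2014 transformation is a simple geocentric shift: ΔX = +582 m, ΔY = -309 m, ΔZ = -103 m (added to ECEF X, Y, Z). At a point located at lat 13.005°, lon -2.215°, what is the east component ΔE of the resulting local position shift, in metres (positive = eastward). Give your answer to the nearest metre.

ΔE = -286 m

The local east axis at (φ, λ) is (−sin λ, cos λ, 0), so ΔE = −sin(-2.215°)·582 + cos(-2.215°)·(-309) = -286.28 m.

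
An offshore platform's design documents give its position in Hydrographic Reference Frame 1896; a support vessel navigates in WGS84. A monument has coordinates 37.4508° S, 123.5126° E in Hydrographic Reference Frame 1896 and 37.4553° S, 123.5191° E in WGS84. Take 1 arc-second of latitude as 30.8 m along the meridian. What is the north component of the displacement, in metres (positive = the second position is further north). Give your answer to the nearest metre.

ΔN = -499 m

Δφ = -37.4553° − -37.4508° = -0.0045°; Δλ = 123.5191° − 123.5126° = +0.0065°.
1° of latitude = 3600 × 30.80 = 110880 m.
ΔN = Δφ × 110880 = -499.0 m; ΔE = Δλ × 110880 × cos(-37.4508°) = +0.0065 × 110880 × 0.793876 = 572.2 m.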